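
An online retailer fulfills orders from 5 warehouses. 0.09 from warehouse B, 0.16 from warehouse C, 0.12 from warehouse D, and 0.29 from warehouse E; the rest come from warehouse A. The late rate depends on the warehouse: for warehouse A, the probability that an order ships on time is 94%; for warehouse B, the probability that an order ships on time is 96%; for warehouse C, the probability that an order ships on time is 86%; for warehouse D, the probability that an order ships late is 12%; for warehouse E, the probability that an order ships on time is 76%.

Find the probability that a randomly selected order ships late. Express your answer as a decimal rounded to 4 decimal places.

P(A) = 1 − (0.09 + 0.16 + 0.12 + 0.29) = 0.34.
P(L|A) = 1 − 0.94 = 0.06.
P(L|B) = 1 − 0.96 = 0.04.
P(L|C) = 1 − 0.86 = 0.14.
P(L|E) = 1 − 0.76 = 0.24.
Using total probability over the partition,
P(L) = P(L|A)·P(A) + P(L|B)·P(B) + P(L|C)·P(C) + P(L|D)·P(D) + P(L|E)·P(E)
      = 0.06·0.34 + 0.04·0.09 + 0.14·0.16 + 0.12·0.12 + 0.24·0.29
      = 0.0204 + 0.0036 + 0.0224 + 0.0144 + 0.0696 = 0.1304

0.1304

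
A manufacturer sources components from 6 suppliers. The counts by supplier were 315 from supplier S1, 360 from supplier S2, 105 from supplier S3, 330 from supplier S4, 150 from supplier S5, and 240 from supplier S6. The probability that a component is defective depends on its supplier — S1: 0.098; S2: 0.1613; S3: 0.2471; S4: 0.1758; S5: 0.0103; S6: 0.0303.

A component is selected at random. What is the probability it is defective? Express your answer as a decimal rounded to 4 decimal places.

0.1211

Total: 315 + 360 + 105 + 330 + 150 + 240 = 1500.
P(S1) = 315/1500 = 0.21. P(S2) = 360/1500 = 0.24. P(S3) = 105/1500 = 0.07. P(S4) = 330/1500 = 0.22. P(S5) = 150/1500 = 0.1. P(S6) = 240/1500 = 0.16.
Using total probability over the partition,
P(D) = P(D|S1)·P(S1) + P(D|S2)·P(S2) + P(D|S3)·P(S3) + P(D|S4)·P(S4) + P(D|S5)·P(S5) + P(D|S6)·P(S6)
      = 0.098·0.21 + 0.1613·0.24 + 0.2471·0.07 + 0.1758·0.22 + 0.0103·0.1 + 0.0303·0.16
      = 0.02058 + 0.038712 + 0.017297 + 0.038676 + 0.00103 + 0.004848 = 0.121143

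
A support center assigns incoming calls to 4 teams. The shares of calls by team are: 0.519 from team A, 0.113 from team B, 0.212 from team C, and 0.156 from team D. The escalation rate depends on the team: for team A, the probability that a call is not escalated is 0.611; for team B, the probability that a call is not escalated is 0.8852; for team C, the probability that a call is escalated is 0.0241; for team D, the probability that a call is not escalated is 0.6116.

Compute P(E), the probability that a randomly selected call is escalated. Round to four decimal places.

P(E|A) = 1 − 0.611 = 0.389.
P(E|B) = 1 − 0.8852 = 0.1148.
P(E|D) = 1 − 0.6116 = 0.3884.
P(E) = P(E|A)·P(A) + P(E|B)·P(B) + P(E|C)·P(C) + P(E|D)·P(D)
      = 0.389·0.519 + 0.1148·0.113 + 0.0241·0.212 + 0.3884·0.156
      = 0.201891 + 0.0129724 + 0.0051092 + 0.0605904 = 0.280563

0.2806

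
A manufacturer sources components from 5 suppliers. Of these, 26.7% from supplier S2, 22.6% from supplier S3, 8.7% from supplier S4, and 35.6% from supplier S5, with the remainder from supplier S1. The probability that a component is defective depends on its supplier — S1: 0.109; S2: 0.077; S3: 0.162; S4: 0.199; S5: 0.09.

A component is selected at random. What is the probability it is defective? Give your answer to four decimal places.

P(D) ≈ 0.1135

P(S1) = 1 − (0.267 + 0.226 + 0.087 + 0.356) = 0.064.
P(D) = P(D|S1)·P(S1) + P(D|S2)·P(S2) + P(D|S3)·P(S3) + P(D|S4)·P(S4) + P(D|S5)·P(S5)
      = 0.109·0.064 + 0.077·0.267 + 0.162·0.226 + 0.199·0.087 + 0.09·0.356
      = 0.006976 + 0.020559 + 0.036612 + 0.017313 + 0.03204 = 0.1135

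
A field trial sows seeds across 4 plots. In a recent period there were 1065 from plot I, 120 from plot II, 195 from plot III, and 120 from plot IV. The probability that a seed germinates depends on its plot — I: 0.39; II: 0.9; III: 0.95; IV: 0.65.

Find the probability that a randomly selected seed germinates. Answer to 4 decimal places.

Total: 1065 + 120 + 195 + 120 = 1500.
P(I) = 1065/1500 = 0.71. P(II) = 120/1500 = 0.08. P(III) = 195/1500 = 0.13. P(IV) = 120/1500 = 0.08.
P(G) = P(G|I)·P(I) + P(G|II)·P(II) + P(G|III)·P(III) + P(G|IV)·P(IV)
      = 0.39·0.71 + 0.9·0.08 + 0.95·0.13 + 0.65·0.08
      = 0.2769 + 0.072 + 0.1235 + 0.052 = 0.5244

0.5244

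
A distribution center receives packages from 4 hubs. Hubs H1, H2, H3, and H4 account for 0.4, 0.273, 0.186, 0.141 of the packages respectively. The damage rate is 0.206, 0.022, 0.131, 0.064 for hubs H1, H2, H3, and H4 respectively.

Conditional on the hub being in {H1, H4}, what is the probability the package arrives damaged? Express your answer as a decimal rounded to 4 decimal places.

Let S = {H1, H4}.
P(S) = 0.4 + 0.141 = 0.541.
P(D ∩ S) = 0.206·0.4 + 0.064·0.141 = 0.0824 + 0.009024 = 0.091424.
P(D | S) = 0.091424 / 0.541 = 0.168991…

P(D|S) ≈ 0.1690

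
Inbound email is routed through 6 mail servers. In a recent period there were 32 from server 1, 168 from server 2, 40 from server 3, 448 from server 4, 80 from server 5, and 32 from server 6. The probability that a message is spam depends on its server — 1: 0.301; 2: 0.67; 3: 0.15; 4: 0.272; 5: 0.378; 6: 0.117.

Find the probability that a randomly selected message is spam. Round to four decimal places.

Total: 32 + 168 + 40 + 448 + 80 + 32 = 800.
P(1) = 32/800 = 0.04. P(2) = 168/800 = 0.21. P(3) = 40/800 = 0.05. P(4) = 448/800 = 0.56. P(5) = 80/800 = 0.1. P(6) = 32/800 = 0.04.
By the law of total probability,
P(S) = P(S|1)·P(1) + P(S|2)·P(2) + P(S|3)·P(3) + P(S|4)·P(4) + P(S|5)·P(5) + P(S|6)·P(6)
      = 0.301·0.04 + 0.67·0.21 + 0.15·0.05 + 0.272·0.56 + 0.378·0.1 + 0.117·0.04
      = 0.01204 + 0.1407 + 0.0075 + 0.15232 + 0.0378 + 0.00468 = 0.35504

P(S) ≈ 0.3550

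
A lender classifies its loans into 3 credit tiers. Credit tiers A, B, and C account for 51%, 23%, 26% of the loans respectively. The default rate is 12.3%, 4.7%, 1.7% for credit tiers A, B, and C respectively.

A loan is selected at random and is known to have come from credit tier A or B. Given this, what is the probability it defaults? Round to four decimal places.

P(D|S) ≈ 0.0994

Let S = {A, B}.
P(S) = 0.51 + 0.23 = 0.74.
P(D ∩ S) = 0.123·0.51 + 0.047·0.23 = 0.06273 + 0.01081 = 0.07354.
P(D | S) = 0.07354 / 0.74 = 0.099378…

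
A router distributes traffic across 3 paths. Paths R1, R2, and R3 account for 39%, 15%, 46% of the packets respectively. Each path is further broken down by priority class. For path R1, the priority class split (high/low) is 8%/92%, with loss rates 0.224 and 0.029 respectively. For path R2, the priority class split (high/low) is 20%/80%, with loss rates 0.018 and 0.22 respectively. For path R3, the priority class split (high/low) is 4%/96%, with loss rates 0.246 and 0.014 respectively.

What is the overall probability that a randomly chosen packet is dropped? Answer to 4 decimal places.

P(L|R1) = 0.08·0.224 + 0.92·0.029 = 0.01792 + 0.02668 = 0.0446
P(L|R2) = 0.2·0.018 + 0.8·0.22 = 0.0036 + 0.176 = 0.1796
P(L|R3) = 0.04·0.246 + 0.96·0.014 = 0.00984 + 0.01344 = 0.02328
Then overall,
P(L) = 0.39·0.0446 + 0.15·0.1796 + 0.46·0.02328
      = 0.017394 + 0.02694 + 0.0107088 = 0.0550428

0.0550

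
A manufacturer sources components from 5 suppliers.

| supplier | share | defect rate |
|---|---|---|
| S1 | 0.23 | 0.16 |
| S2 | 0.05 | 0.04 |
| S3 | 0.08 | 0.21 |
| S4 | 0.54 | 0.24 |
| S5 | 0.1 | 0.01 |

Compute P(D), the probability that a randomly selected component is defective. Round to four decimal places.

P(D) = P(D|S1)·P(S1) + P(D|S2)·P(S2) + P(D|S3)·P(S3) + P(D|S4)·P(S4) + P(D|S5)·P(S5)
      = 0.16·0.23 + 0.04·0.05 + 0.21·0.08 + 0.24·0.54 + 0.01·0.1
      = 0.0368 + 0.002 + 0.0168 + 0.1296 + 0.001 = 0.1862

P(D) ≈ 0.1862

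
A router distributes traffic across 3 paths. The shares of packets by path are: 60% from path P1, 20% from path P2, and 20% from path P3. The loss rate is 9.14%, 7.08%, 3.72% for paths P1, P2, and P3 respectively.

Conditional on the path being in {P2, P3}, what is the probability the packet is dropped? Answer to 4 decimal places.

0.0540

Let S = {P2, P3}.
P(S) = 0.2 + 0.2 = 0.4.
P(L ∩ S) = 0.0708·0.2 + 0.0372·0.2 = 0.01416 + 0.00744 = 0.0216.
P(L | S) = 0.0216 / 0.4 = 0.054000…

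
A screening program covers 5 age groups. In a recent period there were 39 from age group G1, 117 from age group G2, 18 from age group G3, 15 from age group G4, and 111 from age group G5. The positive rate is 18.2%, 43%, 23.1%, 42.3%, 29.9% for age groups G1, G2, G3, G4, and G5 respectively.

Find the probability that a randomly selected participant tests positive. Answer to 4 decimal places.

0.3370

Total: 39 + 117 + 18 + 15 + 111 = 300.
P(G1) = 39/300 = 0.13. P(G2) = 117/300 = 0.39. P(G3) = 18/300 = 0.06. P(G4) = 15/300 = 0.05. P(G5) = 111/300 = 0.37.
Using total probability over the partition,
P(T) = P(T|G1)·P(G1) + P(T|G2)·P(G2) + P(T|G3)·P(G3) + P(T|G4)·P(G4) + P(T|G5)·P(G5)
      = 0.182·0.13 + 0.43·0.39 + 0.231·0.06 + 0.423·0.05 + 0.299·0.37
      = 0.02366 + 0.1677 + 0.01386 + 0.02115 + 0.11063 = 0.337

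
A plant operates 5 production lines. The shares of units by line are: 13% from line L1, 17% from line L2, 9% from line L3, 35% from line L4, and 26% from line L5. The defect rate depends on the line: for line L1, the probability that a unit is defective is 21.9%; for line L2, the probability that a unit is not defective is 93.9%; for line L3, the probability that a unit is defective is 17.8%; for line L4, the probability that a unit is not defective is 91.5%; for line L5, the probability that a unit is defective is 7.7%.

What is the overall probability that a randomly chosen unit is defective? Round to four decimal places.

P(D|L2) = 1 − 0.939 = 0.061.
P(D|L4) = 1 − 0.915 = 0.085.
Using total probability over the partition,
P(D) = P(D|L1)·P(L1) + P(D|L2)·P(L2) + P(D|L3)·P(L3) + P(D|L4)·P(L4) + P(D|L5)·P(L5)
      = 0.219·0.13 + 0.061·0.17 + 0.178·0.09 + 0.085·0.35 + 0.077·0.26
      = 0.02847 + 0.01037 + 0.01602 + 0.02975 + 0.02002 = 0.10463

0.1046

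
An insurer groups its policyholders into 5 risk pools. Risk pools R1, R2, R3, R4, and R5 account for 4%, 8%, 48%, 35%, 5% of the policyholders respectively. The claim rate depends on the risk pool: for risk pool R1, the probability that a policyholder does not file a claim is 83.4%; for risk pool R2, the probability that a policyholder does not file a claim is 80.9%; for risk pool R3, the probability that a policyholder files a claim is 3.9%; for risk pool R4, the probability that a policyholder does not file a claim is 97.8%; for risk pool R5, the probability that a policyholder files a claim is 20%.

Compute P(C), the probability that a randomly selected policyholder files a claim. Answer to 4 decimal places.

P(C|R1) = 1 − 0.834 = 0.166.
P(C|R2) = 1 − 0.809 = 0.191.
P(C|R4) = 1 − 0.978 = 0.022.
By the law of total probability,
P(C) = P(C|R1)·P(R1) + P(C|R2)·P(R2) + P(C|R3)·P(R3) + P(C|R4)·P(R4) + P(C|R5)·P(R5)
      = 0.166·0.04 + 0.191·0.08 + 0.039·0.48 + 0.022·0.35 + 0.2·0.05
      = 0.00664 + 0.01528 + 0.01872 + 0.0077 + 0.01 = 0.05834

0.0583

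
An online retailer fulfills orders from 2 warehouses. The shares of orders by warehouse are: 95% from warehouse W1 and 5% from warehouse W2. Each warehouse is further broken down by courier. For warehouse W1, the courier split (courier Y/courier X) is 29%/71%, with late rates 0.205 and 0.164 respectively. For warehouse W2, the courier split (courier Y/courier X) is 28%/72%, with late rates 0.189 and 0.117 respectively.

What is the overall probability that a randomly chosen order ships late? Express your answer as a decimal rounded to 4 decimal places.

P(L) ≈ 0.1740

P(L|W1) = 0.29·0.205 + 0.71·0.164 = 0.05945 + 0.11644 = 0.17589
P(L|W2) = 0.28·0.189 + 0.72·0.117 = 0.05292 + 0.08424 = 0.13716
By total probability over the outer partition,
P(L) = 0.95·0.17589 + 0.05·0.13716
      = 0.1670955 + 0.006858 = 0.1739535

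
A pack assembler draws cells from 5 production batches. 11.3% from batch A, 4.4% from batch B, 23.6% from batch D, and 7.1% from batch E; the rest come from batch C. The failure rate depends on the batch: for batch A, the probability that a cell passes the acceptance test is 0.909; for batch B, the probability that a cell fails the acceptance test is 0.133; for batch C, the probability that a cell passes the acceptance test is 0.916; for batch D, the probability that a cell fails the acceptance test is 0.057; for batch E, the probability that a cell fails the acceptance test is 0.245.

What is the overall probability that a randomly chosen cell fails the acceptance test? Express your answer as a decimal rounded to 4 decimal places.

P(F) ≈ 0.0920

P(C) = 1 − (0.113 + 0.044 + 0.236 + 0.071) = 0.536.
P(F|A) = 1 − 0.909 = 0.091.
P(F|C) = 1 − 0.916 = 0.084.
P(F) = P(F|A)·P(A) + P(F|B)·P(B) + P(F|C)·P(C) + P(F|D)·P(D) + P(F|E)·P(E)
      = 0.091·0.113 + 0.133·0.044 + 0.084·0.536 + 0.057·0.236 + 0.245·0.071
      = 0.010283 + 0.005852 + 0.045024 + 0.013452 + 0.017395 = 0.092006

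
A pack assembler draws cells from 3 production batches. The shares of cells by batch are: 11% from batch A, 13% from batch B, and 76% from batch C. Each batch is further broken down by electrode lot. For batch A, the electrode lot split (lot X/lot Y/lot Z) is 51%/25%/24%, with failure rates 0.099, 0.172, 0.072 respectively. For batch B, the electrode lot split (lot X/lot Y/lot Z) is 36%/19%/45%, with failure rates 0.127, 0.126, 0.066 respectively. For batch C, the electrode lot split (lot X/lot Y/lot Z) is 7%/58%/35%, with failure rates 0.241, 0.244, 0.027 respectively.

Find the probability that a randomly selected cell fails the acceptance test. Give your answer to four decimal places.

P(F|A) = 0.51·0.099 + 0.25·0.172 + 0.24·0.072 = 0.05049 + 0.043 + 0.01728 = 0.11077
P(F|B) = 0.36·0.127 + 0.19·0.126 + 0.45·0.066 = 0.04572 + 0.02394 + 0.0297 = 0.09936
P(F|C) = 0.07·0.241 + 0.58·0.244 + 0.35·0.027 = 0.01687 + 0.14152 + 0.00945 = 0.16784
Then overall,
P(F) = 0.11·0.11077 + 0.13·0.09936 + 0.76·0.16784
      = 0.0121847 + 0.0129168 + 0.1275584 = 0.1526599

P(F) ≈ 0.1527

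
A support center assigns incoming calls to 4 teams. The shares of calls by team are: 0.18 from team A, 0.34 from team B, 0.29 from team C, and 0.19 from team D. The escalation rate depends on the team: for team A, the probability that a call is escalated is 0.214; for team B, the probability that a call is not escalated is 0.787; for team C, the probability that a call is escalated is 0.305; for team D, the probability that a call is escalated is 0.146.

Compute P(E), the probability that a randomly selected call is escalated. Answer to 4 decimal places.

P(E|B) = 1 − 0.787 = 0.213.
Summing over the partition,
P(E) = P(E|A)·P(A) + P(E|B)·P(B) + P(E|C)·P(C) + P(E|D)·P(D)
      = 0.214·0.18 + 0.213·0.34 + 0.305·0.29 + 0.146·0.19
      = 0.03852 + 0.07242 + 0.08845 + 0.02774 = 0.22713

P(E) ≈ 0.2271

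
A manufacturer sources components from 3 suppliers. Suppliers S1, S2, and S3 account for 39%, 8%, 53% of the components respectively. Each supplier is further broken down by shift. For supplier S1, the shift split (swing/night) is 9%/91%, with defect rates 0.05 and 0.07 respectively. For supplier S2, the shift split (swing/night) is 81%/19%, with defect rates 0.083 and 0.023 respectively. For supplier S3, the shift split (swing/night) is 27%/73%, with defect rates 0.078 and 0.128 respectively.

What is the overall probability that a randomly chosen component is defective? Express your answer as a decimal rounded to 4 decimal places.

P(D|S1) = 0.09·0.05 + 0.91·0.07 = 0.0045 + 0.0637 = 0.0682
P(D|S2) = 0.81·0.083 + 0.19·0.023 = 0.06723 + 0.00437 = 0.0716
P(D|S3) = 0.27·0.078 + 0.73·0.128 = 0.02106 + 0.09344 = 0.1145
By total probability over the outer partition,
P(D) = 0.39·0.0682 + 0.08·0.0716 + 0.53·0.1145
      = 0.026598 + 0.005728 + 0.060685 = 0.093011

0.0930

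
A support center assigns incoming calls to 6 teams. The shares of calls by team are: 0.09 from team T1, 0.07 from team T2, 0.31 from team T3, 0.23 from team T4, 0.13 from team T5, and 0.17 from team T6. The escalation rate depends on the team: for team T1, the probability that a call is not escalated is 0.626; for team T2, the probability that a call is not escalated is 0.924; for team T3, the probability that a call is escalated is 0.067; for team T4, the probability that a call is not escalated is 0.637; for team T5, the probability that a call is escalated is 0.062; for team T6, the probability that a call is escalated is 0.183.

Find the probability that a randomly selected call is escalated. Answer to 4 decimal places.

P(E) ≈ 0.1824

P(E|T1) = 1 − 0.626 = 0.374.
P(E|T2) = 1 − 0.924 = 0.076.
P(E|T4) = 1 − 0.637 = 0.363.
P(E) = P(E|T1)·P(T1) + P(E|T2)·P(T2) + P(E|T3)·P(T3) + P(E|T4)·P(T4) + P(E|T5)·P(T5) + P(E|T6)·P(T6)
      = 0.374·0.09 + 0.076·0.07 + 0.067·0.31 + 0.363·0.23 + 0.062·0.13 + 0.183·0.17
      = 0.03366 + 0.00532 + 0.02077 + 0.08349 + 0.00806 + 0.03111 = 0.18241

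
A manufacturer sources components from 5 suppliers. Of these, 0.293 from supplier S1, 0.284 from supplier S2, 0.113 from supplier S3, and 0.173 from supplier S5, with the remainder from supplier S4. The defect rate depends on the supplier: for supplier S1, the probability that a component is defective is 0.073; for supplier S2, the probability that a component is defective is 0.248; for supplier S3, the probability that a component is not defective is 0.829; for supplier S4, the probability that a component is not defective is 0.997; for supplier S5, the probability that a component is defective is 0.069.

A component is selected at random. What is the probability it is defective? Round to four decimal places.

0.1235

P(S4) = 1 − (0.293 + 0.284 + 0.113 + 0.173) = 0.137.
P(D|S3) = 1 − 0.829 = 0.171.
P(D|S4) = 1 − 0.997 = 0.003.
P(D) = P(D|S1)·P(S1) + P(D|S2)·P(S2) + P(D|S3)·P(S3) + P(D|S4)·P(S4) + P(D|S5)·P(S5)
      = 0.073·0.293 + 0.248·0.284 + 0.171·0.113 + 0.003·0.137 + 0.069·0.173
      = 0.021389 + 0.070432 + 0.019323 + 0.000411 + 0.011937 = 0.123492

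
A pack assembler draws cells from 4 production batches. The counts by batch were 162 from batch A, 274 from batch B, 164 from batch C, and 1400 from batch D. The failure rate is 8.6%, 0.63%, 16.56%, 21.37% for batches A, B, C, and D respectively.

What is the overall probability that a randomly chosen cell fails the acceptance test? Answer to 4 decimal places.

Total: 162 + 274 + 164 + 1400 = 2000.
P(A) = 162/2000 = 0.081. P(B) = 274/2000 = 0.137. P(C) = 164/2000 = 0.082. P(D) = 1400/2000 = 0.7.
By the law of total probability,
P(F) = P(F|A)·P(A) + P(F|B)·P(B) + P(F|C)·P(C) + P(F|D)·P(D)
      = 0.086·0.081 + 0.0063·0.137 + 0.1656·0.082 + 0.2137·0.7
      = 0.006966 + 0.0008631 + 0.0135792 + 0.14959 = 0.1709983

P(F) ≈ 0.1710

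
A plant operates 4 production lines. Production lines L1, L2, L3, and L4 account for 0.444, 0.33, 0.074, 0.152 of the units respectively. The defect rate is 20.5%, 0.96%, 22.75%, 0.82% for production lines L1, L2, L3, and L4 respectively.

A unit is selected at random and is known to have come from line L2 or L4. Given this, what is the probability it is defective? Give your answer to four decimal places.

Let S = {L2, L4}.
P(S) = 0.33 + 0.152 = 0.482.
P(D ∩ S) = 0.0096·0.33 + 0.0082·0.152 = 0.003168 + 0.0012464 = 0.0044144.
P(D | S) = 0.0044144 / 0.482 = 0.009159…

P(D|S) ≈ 0.0092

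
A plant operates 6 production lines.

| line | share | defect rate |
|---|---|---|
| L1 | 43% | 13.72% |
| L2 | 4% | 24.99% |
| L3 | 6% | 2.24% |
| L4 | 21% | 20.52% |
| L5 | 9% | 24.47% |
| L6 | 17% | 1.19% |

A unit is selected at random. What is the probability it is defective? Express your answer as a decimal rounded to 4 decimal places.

P(D) ≈ 0.1375

Summing over the partition,
P(D) = P(D|L1)·P(L1) + P(D|L2)·P(L2) + P(D|L3)·P(L3) + P(D|L4)·P(L4) + P(D|L5)·P(L5) + P(D|L6)·P(L6)
      = 0.1372·0.43 + 0.2499·0.04 + 0.0224·0.06 + 0.2052·0.21 + 0.2447·0.09 + 0.0119·0.17
      = 0.058996 + 0.009996 + 0.001344 + 0.043092 + 0.022023 + 0.002023 = 0.137474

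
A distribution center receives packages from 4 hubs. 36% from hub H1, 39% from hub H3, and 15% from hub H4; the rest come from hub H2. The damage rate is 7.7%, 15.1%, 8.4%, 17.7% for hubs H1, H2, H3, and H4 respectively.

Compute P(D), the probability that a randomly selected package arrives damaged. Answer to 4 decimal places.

P(H2) = 1 − (0.36 + 0.39 + 0.15) = 0.1.
Using total probability over the partition,
P(D) = P(D|H1)·P(H1) + P(D|H2)·P(H2) + P(D|H3)·P(H3) + P(D|H4)·P(H4)
      = 0.077·0.36 + 0.151·0.1 + 0.084·0.39 + 0.177·0.15
      = 0.02772 + 0.0151 + 0.03276 + 0.02655 = 0.10213

0.1021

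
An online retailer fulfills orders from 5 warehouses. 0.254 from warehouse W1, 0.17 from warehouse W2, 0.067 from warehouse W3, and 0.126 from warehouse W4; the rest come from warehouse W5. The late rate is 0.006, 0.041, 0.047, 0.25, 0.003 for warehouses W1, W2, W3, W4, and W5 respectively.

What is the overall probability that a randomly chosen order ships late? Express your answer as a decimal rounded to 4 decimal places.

P(W5) = 1 − (0.254 + 0.17 + 0.067 + 0.126) = 0.383.
Summing over the partition,
P(L) = P(L|W1)·P(W1) + P(L|W2)·P(W2) + P(L|W3)·P(W3) + P(L|W4)·P(W4) + P(L|W5)·P(W5)
      = 0.006·0.254 + 0.041·0.17 + 0.047·0.067 + 0.25·0.126 + 0.003·0.383
      = 0.001524 + 0.00697 + 0.003149 + 0.0315 + 0.001149 = 0.044292

0.0443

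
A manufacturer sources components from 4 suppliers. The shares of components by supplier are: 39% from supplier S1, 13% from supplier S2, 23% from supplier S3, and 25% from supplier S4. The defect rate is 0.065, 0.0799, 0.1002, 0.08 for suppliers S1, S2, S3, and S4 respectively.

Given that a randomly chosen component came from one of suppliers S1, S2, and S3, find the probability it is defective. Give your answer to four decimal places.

0.0784

Let S = {S1, S2, S3}.
P(S) = 0.39 + 0.13 + 0.23 = 0.75.
P(D ∩ S) = 0.065·0.39 + 0.0799·0.13 + 0.1002·0.23 = 0.02535 + 0.010387 + 0.023046 = 0.058783.
P(D | S) = 0.058783 / 0.75 = 0.078377…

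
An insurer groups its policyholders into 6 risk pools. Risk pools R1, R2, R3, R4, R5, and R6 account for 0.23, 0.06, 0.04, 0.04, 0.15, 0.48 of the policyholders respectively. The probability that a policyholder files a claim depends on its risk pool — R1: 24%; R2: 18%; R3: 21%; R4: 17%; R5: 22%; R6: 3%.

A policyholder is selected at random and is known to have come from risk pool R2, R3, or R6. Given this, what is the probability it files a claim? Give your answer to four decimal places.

Let S = {R2, R3, R6}.
P(S) = 0.06 + 0.04 + 0.48 = 0.58.
P(C ∩ S) = 0.18·0.06 + 0.21·0.04 + 0.03·0.48 = 0.0108 + 0.0084 + 0.0144 = 0.0336.
P(C | S) = 0.0336 / 0.58 = 0.057931…

0.0579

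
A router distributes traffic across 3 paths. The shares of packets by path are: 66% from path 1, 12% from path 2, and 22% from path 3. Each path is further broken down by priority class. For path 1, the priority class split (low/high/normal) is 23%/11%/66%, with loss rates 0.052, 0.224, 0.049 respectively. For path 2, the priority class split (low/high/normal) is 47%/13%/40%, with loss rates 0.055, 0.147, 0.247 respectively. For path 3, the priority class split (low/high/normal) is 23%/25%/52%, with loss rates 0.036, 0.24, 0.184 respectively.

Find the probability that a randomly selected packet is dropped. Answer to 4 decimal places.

P(L|1) = 0.23·0.052 + 0.11·0.224 + 0.66·0.049 = 0.01196 + 0.02464 + 0.03234 = 0.06894
P(L|2) = 0.47·0.055 + 0.13·0.147 + 0.4·0.247 = 0.02585 + 0.01911 + 0.0988 = 0.14376
P(L|3) = 0.23·0.036 + 0.25·0.24 + 0.52·0.184 = 0.00828 + 0.06 + 0.09568 = 0.16396
By total probability over the outer partition,
P(L) = 0.66·0.06894 + 0.12·0.14376 + 0.22·0.16396
      = 0.0455004 + 0.0172512 + 0.0360712 = 0.0988228

0.0988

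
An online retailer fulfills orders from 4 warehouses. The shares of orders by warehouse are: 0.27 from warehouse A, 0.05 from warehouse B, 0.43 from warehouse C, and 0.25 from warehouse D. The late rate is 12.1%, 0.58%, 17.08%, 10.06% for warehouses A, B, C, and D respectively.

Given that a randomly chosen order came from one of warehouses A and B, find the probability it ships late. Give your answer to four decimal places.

0.1030

Let S = {A, B}.
P(S) = 0.27 + 0.05 = 0.32.
P(L ∩ S) = 0.121·0.27 + 0.0058·0.05 = 0.03267 + 0.00029 = 0.03296.
P(L | S) = 0.03296 / 0.32 = 0.103000…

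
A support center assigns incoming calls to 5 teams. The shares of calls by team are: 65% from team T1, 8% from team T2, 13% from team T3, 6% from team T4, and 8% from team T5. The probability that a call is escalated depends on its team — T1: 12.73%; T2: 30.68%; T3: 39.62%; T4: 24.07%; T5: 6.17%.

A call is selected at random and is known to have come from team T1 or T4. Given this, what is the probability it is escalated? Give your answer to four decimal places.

Let S = {T1, T4}.
P(S) = 0.65 + 0.06 = 0.71.
P(E ∩ S) = 0.1273·0.65 + 0.2407·0.06 = 0.082745 + 0.014442 = 0.097187.
P(E | S) = 0.097187 / 0.71 = 0.136883…

P(E|S) ≈ 0.1369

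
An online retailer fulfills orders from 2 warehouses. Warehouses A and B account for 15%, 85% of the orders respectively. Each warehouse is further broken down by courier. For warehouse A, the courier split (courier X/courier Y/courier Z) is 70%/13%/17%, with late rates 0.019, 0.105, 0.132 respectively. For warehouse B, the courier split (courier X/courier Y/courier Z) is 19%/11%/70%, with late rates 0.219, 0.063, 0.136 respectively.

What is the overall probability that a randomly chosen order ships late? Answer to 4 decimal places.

P(L) ≈ 0.1296

P(L|A) = 0.7·0.019 + 0.13·0.105 + 0.17·0.132 = 0.0133 + 0.01365 + 0.02244 = 0.04939
P(L|B) = 0.19·0.219 + 0.11·0.063 + 0.7·0.136 = 0.04161 + 0.00693 + 0.0952 = 0.14374
Then overall,
P(L) = 0.15·0.04939 + 0.85·0.14374
      = 0.0074085 + 0.122179 = 0.1295875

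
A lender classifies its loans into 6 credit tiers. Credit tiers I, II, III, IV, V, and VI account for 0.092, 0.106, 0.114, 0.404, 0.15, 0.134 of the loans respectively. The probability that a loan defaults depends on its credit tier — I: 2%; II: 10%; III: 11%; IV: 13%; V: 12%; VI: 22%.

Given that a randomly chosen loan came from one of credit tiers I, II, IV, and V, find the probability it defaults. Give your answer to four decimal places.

P(D|S) ≈ 0.1103

Let S = {I, II, IV, V}.
P(S) = 0.092 + 0.106 + 0.404 + 0.15 = 0.752.
P(D ∩ S) = 0.02·0.092 + 0.1·0.106 + 0.13·0.404 + 0.12·0.15 = 0.00184 + 0.0106 + 0.05252 + 0.018 = 0.08296.
P(D | S) = 0.08296 / 0.752 = 0.110319…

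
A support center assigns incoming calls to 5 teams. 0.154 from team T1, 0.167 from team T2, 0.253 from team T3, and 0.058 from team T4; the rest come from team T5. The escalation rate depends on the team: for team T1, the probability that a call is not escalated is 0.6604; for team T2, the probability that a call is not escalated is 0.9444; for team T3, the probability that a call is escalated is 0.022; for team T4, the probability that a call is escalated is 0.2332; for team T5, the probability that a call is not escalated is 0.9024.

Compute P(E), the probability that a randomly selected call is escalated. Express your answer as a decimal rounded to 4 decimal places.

0.1166

P(T5) = 1 − (0.154 + 0.167 + 0.253 + 0.058) = 0.368.
P(E|T1) = 1 − 0.6604 = 0.3396.
P(E|T2) = 1 − 0.9444 = 0.0556.
P(E|T5) = 1 − 0.9024 = 0.0976.
By the law of total probability,
P(E) = P(E|T1)·P(T1) + P(E|T2)·P(T2) + P(E|T3)·P(T3) + P(E|T4)·P(T4) + P(E|T5)·P(T5)
      = 0.3396·0.154 + 0.0556·0.167 + 0.022·0.253 + 0.2332·0.058 + 0.0976·0.368
      = 0.0522984 + 0.0092852 + 0.005566 + 0.0135256 + 0.0359168 = 0.116592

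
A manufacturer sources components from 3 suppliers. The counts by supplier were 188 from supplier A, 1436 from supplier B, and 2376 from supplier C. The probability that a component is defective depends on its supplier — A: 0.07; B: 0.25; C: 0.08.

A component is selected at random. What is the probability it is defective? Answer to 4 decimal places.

P(D) ≈ 0.1406

Total: 188 + 1436 + 2376 = 4000.
P(A) = 188/4000 = 0.047. P(B) = 1436/4000 = 0.359. P(C) = 2376/4000 = 0.594.
By the law of total probability,
P(D) = P(D|A)·P(A) + P(D|B)·P(B) + P(D|C)·P(C)
      = 0.07·0.047 + 0.25·0.359 + 0.08·0.594
      = 0.00329 + 0.08975 + 0.04752 = 0.14056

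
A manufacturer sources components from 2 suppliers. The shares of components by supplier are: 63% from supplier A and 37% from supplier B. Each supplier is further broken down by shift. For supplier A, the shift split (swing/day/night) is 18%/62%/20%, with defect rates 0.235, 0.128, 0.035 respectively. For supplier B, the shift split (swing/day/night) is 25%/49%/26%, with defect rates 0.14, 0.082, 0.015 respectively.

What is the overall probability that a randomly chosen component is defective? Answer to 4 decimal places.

P(D|A) = 0.18·0.235 + 0.62·0.128 + 0.2·0.035 = 0.0423 + 0.07936 + 0.007 = 0.12866
P(D|B) = 0.25·0.14 + 0.49·0.082 + 0.26·0.015 = 0.035 + 0.04018 + 0.0039 = 0.07908
By total probability over the outer partition,
P(D) = 0.63·0.12866 + 0.37·0.07908
      = 0.0810558 + 0.0292596 = 0.1103154

0.1103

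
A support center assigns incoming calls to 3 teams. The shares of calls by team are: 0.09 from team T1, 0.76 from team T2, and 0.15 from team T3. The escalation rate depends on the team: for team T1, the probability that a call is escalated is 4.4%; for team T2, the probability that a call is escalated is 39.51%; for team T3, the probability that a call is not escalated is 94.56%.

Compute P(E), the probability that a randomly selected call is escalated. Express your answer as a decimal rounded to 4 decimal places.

P(E) ≈ 0.3124

P(E|T3) = 1 − 0.9456 = 0.0544.
P(E) = P(E|T1)·P(T1) + P(E|T2)·P(T2) + P(E|T3)·P(T3)
      = 0.044·0.09 + 0.3951·0.76 + 0.0544·0.15
      = 0.00396 + 0.300276 + 0.00816 = 0.312396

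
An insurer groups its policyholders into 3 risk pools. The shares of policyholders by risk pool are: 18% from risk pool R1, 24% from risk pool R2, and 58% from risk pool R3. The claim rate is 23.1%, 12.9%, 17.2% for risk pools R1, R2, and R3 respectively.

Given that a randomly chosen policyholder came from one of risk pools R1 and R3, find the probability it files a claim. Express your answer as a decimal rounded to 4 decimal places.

Let S = {R1, R3}.
P(S) = 0.18 + 0.58 = 0.76.
P(C ∩ S) = 0.231·0.18 + 0.172·0.58 = 0.04158 + 0.09976 = 0.14134.
P(C | S) = 0.14134 / 0.76 = 0.185974…

0.1860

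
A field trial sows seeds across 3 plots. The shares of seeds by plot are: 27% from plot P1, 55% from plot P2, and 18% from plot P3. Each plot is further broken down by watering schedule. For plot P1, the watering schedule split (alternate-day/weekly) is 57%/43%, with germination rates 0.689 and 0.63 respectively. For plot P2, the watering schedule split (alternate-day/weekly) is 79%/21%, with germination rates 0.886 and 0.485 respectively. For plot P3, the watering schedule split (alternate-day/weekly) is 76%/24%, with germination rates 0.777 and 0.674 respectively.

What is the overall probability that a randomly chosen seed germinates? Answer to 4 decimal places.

P(G|P1) = 0.57·0.689 + 0.43·0.63 = 0.39273 + 0.2709 = 0.66363
P(G|P2) = 0.79·0.886 + 0.21·0.485 = 0.69994 + 0.10185 = 0.80179
P(G|P3) = 0.76·0.777 + 0.24·0.674 = 0.59052 + 0.16176 = 0.75228
Then overall,
P(G) = 0.27·0.66363 + 0.55·0.80179 + 0.18·0.75228
      = 0.1791801 + 0.4409845 + 0.1354104 = 0.755575

0.7556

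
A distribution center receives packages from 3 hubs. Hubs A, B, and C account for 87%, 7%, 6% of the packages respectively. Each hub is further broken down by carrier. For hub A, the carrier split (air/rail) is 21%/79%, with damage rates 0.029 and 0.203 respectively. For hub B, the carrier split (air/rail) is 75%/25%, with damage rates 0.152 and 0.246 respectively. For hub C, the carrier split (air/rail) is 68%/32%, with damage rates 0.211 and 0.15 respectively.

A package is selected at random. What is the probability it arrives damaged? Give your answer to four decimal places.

P(D|A) = 0.21·0.029 + 0.79·0.203 = 0.00609 + 0.16037 = 0.16646
P(D|B) = 0.75·0.152 + 0.25·0.246 = 0.114 + 0.0615 = 0.1755
P(D|C) = 0.68·0.211 + 0.32·0.15 = 0.14348 + 0.048 = 0.19148
By total probability over the outer partition,
P(D) = 0.87·0.16646 + 0.07·0.1755 + 0.06·0.19148
      = 0.1448202 + 0.012285 + 0.0114888 = 0.168594

0.1686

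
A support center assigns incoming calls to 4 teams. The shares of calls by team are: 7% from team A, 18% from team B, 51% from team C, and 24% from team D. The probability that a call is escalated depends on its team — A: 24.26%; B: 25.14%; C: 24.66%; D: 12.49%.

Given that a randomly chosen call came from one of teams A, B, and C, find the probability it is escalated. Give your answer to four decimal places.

0.2474

Let S = {A, B, C}.
P(S) = 0.07 + 0.18 + 0.51 = 0.76.
P(E ∩ S) = 0.2426·0.07 + 0.2514·0.18 + 0.2466·0.51 = 0.016982 + 0.045252 + 0.125766 = 0.188.
P(E | S) = 0.188 / 0.76 = 0.247368…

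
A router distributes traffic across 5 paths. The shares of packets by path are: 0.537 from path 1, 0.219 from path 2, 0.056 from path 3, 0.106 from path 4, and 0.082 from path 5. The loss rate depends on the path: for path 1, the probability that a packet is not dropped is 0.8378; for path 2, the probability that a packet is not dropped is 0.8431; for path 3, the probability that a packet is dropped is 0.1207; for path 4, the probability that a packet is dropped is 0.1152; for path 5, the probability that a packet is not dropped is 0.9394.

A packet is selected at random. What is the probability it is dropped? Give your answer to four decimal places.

P(L|1) = 1 − 0.8378 = 0.1622.
P(L|2) = 1 − 0.8431 = 0.1569.
P(L|5) = 1 − 0.9394 = 0.0606.
Summing over the partition,
P(L) = P(L|1)·P(1) + P(L|2)·P(2) + P(L|3)·P(3) + P(L|4)·P(4) + P(L|5)·P(5)
      = 0.1622·0.537 + 0.1569·0.219 + 0.1207·0.056 + 0.1152·0.106 + 0.0606·0.082
      = 0.0871014 + 0.0343611 + 0.0067592 + 0.0122112 + 0.0049692 = 0.1454021

0.1454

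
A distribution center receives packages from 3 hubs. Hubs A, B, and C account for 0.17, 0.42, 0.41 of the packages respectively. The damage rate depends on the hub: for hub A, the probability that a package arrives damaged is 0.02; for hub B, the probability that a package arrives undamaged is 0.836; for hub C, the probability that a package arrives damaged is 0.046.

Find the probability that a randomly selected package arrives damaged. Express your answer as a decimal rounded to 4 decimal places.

P(D|B) = 1 − 0.836 = 0.164.
P(D) = P(D|A)·P(A) + P(D|B)·P(B) + P(D|C)·P(C)
      = 0.02·0.17 + 0.164·0.42 + 0.046·0.41
      = 0.0034 + 0.06888 + 0.01886 = 0.09114

0.0911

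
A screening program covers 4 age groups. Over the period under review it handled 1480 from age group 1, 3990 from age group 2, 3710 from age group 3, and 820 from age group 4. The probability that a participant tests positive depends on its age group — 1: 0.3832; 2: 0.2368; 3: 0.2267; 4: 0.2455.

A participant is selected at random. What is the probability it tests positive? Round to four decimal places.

Total: 1480 + 3990 + 3710 + 820 = 10000.
P(1) = 1480/10000 = 0.148. P(2) = 3990/10000 = 0.399. P(3) = 3710/10000 = 0.371. P(4) = 820/10000 = 0.082.
P(T) = P(T|1)·P(1) + P(T|2)·P(2) + P(T|3)·P(3) + P(T|4)·P(4)
      = 0.3832·0.148 + 0.2368·0.399 + 0.2267·0.371 + 0.2455·0.082
      = 0.0567136 + 0.0944832 + 0.0841057 + 0.020131 = 0.2554335

0.2554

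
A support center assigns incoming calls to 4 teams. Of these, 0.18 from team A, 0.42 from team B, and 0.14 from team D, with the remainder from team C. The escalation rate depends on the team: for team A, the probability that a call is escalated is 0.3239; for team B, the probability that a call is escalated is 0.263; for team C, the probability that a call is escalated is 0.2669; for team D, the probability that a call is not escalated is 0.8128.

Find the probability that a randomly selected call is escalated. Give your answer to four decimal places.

0.2644

P(C) = 1 − (0.18 + 0.42 + 0.14) = 0.26.
P(E|D) = 1 − 0.8128 = 0.1872.
Using total probability over the partition,
P(E) = P(E|A)·P(A) + P(E|B)·P(B) + P(E|C)·P(C) + P(E|D)·P(D)
      = 0.3239·0.18 + 0.263·0.42 + 0.2669·0.26 + 0.1872·0.14
      = 0.058302 + 0.11046 + 0.069394 + 0.026208 = 0.264364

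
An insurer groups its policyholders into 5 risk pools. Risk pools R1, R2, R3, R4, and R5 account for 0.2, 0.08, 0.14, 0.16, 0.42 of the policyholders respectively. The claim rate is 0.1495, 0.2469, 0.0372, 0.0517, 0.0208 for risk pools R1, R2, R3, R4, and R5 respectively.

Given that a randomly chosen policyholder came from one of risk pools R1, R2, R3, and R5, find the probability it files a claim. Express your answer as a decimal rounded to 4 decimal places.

Let S = {R1, R2, R3, R5}.
P(S) = 0.2 + 0.08 + 0.14 + 0.42 = 0.84.
P(C ∩ S) = 0.1495·0.2 + 0.2469·0.08 + 0.0372·0.14 + 0.0208·0.42 = 0.0299 + 0.019752 + 0.005208 + 0.008736 = 0.063596.
P(C | S) = 0.063596 / 0.84 = 0.075710…

0.0757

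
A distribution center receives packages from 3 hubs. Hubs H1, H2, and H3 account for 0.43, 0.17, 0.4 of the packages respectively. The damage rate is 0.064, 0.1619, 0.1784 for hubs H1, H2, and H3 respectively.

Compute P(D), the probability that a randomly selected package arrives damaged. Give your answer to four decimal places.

P(D) ≈ 0.1264

P(D) = P(D|H1)·P(H1) + P(D|H2)·P(H2) + P(D|H3)·P(H3)
      = 0.064·0.43 + 0.1619·0.17 + 0.1784·0.4
      = 0.02752 + 0.027523 + 0.07136 = 0.126403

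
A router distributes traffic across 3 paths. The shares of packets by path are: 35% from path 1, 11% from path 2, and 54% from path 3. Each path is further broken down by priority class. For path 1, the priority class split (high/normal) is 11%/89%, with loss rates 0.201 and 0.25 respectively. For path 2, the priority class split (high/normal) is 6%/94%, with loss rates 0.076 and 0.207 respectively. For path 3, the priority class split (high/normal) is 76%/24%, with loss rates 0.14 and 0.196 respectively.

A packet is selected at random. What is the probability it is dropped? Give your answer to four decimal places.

0.1904

P(L|1) = 0.11·0.201 + 0.89·0.25 = 0.02211 + 0.2225 = 0.24461
P(L|2) = 0.06·0.076 + 0.94·0.207 = 0.00456 + 0.19458 = 0.19914
P(L|3) = 0.76·0.14 + 0.24·0.196 = 0.1064 + 0.04704 = 0.15344
By total probability over the outer partition,
P(L) = 0.35·0.24461 + 0.11·0.19914 + 0.54·0.15344
      = 0.0856135 + 0.0219054 + 0.0828576 = 0.1903765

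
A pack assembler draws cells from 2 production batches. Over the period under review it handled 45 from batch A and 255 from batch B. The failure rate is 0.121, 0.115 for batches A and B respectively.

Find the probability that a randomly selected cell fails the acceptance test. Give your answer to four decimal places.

0.1159

Total: 45 + 255 = 300.
P(A) = 45/300 = 0.15. P(B) = 255/300 = 0.85.
Using total probability over the partition,
P(F) = P(F|A)·P(A) + P(F|B)·P(B)
      = 0.121·0.15 + 0.115·0.85
      = 0.01815 + 0.09775 = 0.1159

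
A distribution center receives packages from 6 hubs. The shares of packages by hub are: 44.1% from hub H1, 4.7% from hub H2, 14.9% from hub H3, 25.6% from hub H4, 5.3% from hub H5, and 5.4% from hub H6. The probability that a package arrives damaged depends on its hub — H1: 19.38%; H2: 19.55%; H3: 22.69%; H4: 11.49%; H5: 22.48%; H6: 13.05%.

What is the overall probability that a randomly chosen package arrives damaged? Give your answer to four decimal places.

P(D) ≈ 0.1768

P(D) = P(D|H1)·P(H1) + P(D|H2)·P(H2) + P(D|H3)·P(H3) + P(D|H4)·P(H4) + P(D|H5)·P(H5) + P(D|H6)·P(H6)
      = 0.1938·0.441 + 0.1955·0.047 + 0.2269·0.149 + 0.1149·0.256 + 0.2248·0.053 + 0.1305·0.054
      = 0.0854658 + 0.0091885 + 0.0338081 + 0.0294144 + 0.0119144 + 0.007047 = 0.1768382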